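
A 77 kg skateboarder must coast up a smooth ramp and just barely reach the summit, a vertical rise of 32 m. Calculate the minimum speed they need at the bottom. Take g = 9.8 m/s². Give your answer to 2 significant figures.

At the top they are momentarily at rest, so all KE converts to PE: ½mv² = mgh
v = √(2gh) = √(2 × 9.8 × 32) = 25.04 m/s

v = 25 m/s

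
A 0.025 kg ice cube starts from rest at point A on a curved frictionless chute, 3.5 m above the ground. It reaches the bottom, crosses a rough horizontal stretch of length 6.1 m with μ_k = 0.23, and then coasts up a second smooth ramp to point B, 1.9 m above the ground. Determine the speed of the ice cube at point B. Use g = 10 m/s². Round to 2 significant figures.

Energy at A: mgh₁ = (0.025)(10)(3.5) = 0.87500 J
Friction loss: W_f = μ_k mg d = 0.3508 J
At B: ½mv² + mgh₂ = mgh₁ − W_f
½mv² = 0.87500 − 0.3508 − 0.47500 = 0.049250 J
v = √(2 × 0.049250/0.025) = 1.985 m/s

v = 2.0 m/s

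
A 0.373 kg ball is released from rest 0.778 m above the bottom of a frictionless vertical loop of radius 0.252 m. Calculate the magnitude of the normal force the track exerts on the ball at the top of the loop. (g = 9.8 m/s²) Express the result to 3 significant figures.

N = 4.29 N

Energy from release to top (height 2r): mgh = ½mv_top² + mg(2r)
v_top² = 2g(h − 2r) = 2(9.8)(0.778 − 0.5040) = 5.3704 m²/s²
At the top, both N and weight point toward the centre: N + mg = mv_top²/r
N = m(v_top²/r − g) = 0.373(5.3704/0.252 − 9.8) = 4.294 N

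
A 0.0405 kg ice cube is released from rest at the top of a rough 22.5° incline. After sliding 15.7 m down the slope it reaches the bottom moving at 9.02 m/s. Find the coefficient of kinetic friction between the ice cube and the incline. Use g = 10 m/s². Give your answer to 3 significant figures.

μ_k = 0.134

mgh = ½mv² + μ_k (mg cosθ) L, with h = L sinθ
mgL sinθ = 2.4333 J; ½mv² = 1.6475 J
W_f = 2.4333 − 1.6475 = 0.7857 J
μ_k = W_f/(mg cosθ · L) = 0.7857/(0.3742 × 15.7) = 0.1338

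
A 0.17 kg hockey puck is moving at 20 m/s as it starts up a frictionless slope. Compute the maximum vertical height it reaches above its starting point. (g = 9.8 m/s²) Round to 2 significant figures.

By energy conservation, ½mv² = mgh
h = v²/(2g) = 20²/(2 × 9.8) = 20.41 m

h = 20 m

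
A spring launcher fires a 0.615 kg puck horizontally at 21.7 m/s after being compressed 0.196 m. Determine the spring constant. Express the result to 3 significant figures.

k = 7540 N/m

Spring PE at full compression equals KE at release: ½kx² = ½mv²
k = mv²/x² = (0.615)(21.7)²/(0.196)² = 7538 N/m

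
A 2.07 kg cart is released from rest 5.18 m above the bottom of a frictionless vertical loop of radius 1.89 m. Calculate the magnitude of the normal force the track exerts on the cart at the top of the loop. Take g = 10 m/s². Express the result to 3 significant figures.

N = 9.97 N

Energy from release to top (height 2r): mgh = ½mv_top² + mg(2r)
v_top² = 2g(h − 2r) = 2(10)(5.18 − 3.780) = 28.000 m²/s²
At the top, both N and weight point toward the centre: N + mg = mv_top²/r
N = m(v_top²/r − g) = 2.07(28.000/1.89 − 10) = 9.967 N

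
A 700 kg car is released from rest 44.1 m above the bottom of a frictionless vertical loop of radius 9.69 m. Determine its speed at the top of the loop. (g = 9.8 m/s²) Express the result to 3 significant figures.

Energy conservation: mgh = ½mv_top² + mg(2r)
v_top² = 2g(h − 2r) = 2(9.8)(44.1 − 19.38) = 484.5
v_top = 22.01 m/s

v = 22.0 m/s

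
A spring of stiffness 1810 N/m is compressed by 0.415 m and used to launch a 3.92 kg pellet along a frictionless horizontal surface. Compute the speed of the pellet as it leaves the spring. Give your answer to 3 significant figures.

The pellet leaves the spring when the spring is at natural length, so ½kx² = ½mv²
v = x√(k/m) = 0.415 × √(1810/3.92) = 8.918 m/s

v = 8.92 m/s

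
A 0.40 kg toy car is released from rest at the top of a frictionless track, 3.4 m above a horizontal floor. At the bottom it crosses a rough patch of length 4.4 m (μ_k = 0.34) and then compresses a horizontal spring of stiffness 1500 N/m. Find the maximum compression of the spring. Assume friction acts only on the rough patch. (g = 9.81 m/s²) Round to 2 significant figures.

Initial energy: E₁ = mgh = (0.40)(9.81)(3.4) = 13.342 J
Friction removes W_f = μ_k mg d = (0.34)(0.40)(9.81)(4.4) = 5.870 J
Energy reaching the spring: E = 13.342 − 5.870 = 7.4713 J
At max compression ½kx² = E ⇒ x = √(2E/k) = √(2 × 7.4713/1500) = 0.09981 m

x = 0.10 m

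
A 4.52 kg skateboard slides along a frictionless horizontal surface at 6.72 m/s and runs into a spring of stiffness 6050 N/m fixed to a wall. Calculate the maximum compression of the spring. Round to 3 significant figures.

x = 0.184 m

At max compression the skateboard is momentarily at rest: ½mv² = ½kx²
x = v√(m/k) = 6.72 × √(4.52/6050) = 0.1837 m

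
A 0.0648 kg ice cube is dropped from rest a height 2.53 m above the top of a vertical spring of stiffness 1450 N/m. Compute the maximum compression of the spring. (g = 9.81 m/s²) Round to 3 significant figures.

x = 0.0475 m

Measuring PE from the top of the relaxed spring, at max compression the cube has dropped H + x with zero KE, so:
mg(H + x) = ½kx²
½(1450)x² − (0.0648)(9.81)x − (0.0648)(9.81)(2.53) = 0
725.0x² − 0.6357x − 1.608 = 0
x = [0.6357 + √(0.4041 + 4664.0)]/(2 × 725.0) = 0.04754 m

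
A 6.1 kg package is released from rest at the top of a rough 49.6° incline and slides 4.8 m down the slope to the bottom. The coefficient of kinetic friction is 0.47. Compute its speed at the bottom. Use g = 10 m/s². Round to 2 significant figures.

v = 6.6 m/s

Work–energy: mg(L sinθ) − μ_k(mg cosθ)L = ½mv²
mgh = mgL sinθ = (6.1)(10)(4.8)sin49.6° = 222.98 J
W_f = μ_k mg cosθ · L = (0.47)(6.1)(10)cos49.6°·4.8 = 89.19 J
½mv² = 222.98 − 89.19 = 133.79 J
v = √(2 × 133.79/6.1) = 6.623 m/s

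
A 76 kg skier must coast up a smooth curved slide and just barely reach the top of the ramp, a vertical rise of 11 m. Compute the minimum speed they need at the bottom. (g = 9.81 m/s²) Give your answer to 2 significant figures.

v = 15 m/s

At the top they are momentarily at rest, so all KE converts to PE: ½mv² = mgh
v = √(2gh) = √(2 × 9.81 × 11) = 14.69 m/s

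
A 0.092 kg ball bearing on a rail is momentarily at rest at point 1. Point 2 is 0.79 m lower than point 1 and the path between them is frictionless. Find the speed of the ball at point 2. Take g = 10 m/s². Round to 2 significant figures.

Energy conservation between the two points: mgh = ½mv²
v = √(2gh) = √(2 × 10 × 0.79) = √15.800 = 3.975 m/s

v = 4.0 m/s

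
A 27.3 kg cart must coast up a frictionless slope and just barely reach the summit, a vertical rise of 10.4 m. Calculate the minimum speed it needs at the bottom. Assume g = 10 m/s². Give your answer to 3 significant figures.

v = 14.4 m/s

At the top it is momentarily at rest, so all KE converts to PE: ½mv² = mgh
v = √(2gh) = √(2 × 10 × 10.4) = 14.42 m/s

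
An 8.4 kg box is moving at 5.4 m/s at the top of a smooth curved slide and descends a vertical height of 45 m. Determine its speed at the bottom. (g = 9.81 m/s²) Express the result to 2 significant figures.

Equating total energy at the two states: ½mv₀² + mgh = ½mv²
v² = v₀² + 2gh = (5.4)² + 2(9.81)(45) = 912.06
v = √912.06 = 30.20 m/s

v = 30 m/s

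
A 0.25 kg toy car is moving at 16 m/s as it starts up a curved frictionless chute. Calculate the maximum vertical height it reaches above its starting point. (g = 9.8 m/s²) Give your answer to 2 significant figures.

h = 13 m

Setting KE at the bottom equal to PE gained: ½mv² = mgh
h = v²/(2g) = 16²/(2 × 9.8) = 13.06 m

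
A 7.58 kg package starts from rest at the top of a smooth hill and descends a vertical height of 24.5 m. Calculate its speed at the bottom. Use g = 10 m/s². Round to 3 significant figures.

v = 22.1 m/s

Equating total energy at the two states: mgh = ½mv²
The mass cancels from both sides.
v = √(2gh) = √(2 × 10 × 24.5) = √490.00 = 22.14 m/s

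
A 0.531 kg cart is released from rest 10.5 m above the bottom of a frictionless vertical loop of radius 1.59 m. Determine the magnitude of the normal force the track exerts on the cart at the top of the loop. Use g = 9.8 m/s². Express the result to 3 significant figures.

N = 42.7 N

Energy from release to top (height 2r): mgh = ½mv_top² + mg(2r)
v_top² = 2g(h − 2r) = 2(9.8)(10.5 − 3.180) = 143.47 m²/s²
At the top, both N and weight point toward the centre: N + mg = mv_top²/r
N = m(v_top²/r − g) = 0.531(143.47/1.59 − 9.8) = 42.71 N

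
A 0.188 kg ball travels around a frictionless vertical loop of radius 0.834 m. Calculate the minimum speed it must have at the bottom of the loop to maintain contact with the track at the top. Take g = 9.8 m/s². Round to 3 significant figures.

v = 6.39 m/s

At the top: mg = mv_top²/r ⇒ v_top² = gr = 8.173 m²/s²
Energy from bottom to top (height 2r): ½mv_bot² = ½mv_top² + mg(2r)
v_bot² = gr + 4gr = 5gr = 40.87
v_bot = √(5gr) = 6.393 m/s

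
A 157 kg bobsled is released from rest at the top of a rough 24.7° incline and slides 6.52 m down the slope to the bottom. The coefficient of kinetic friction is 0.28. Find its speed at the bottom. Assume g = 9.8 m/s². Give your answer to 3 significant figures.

Energy: mgh = ½mv² + W_f, with h = L sinθ and W_f = μ_k (mg cosθ) L
mgh = mgL sinθ = (157)(9.8)(6.52)sin24.7° = 4191.9 J
W_f = μ_k mg cosθ · L = (0.28)(157)(9.8)cos24.7°·6.52 = 2552 J
½mv² = 4191.9 − 2552 = 1640.0 J
v = √(2 × 1640.0/157) = 4.571 m/s

v = 4.57 m/s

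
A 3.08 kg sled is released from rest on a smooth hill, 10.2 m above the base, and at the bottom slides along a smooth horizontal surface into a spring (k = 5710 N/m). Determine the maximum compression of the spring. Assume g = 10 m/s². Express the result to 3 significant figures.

x = 0.332 m

Gravitational PE at the top equals spring PE at max compression: mgh = ½kx²
x = √(2mgh/k) = √(2 × 3.08 × 10 × 10.2 / 5710) = 0.3317 m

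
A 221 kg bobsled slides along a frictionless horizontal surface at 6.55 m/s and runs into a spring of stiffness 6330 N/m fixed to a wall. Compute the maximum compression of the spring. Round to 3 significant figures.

x = 1.22 m

Conservation of energy between contact and max compression: ½mv² = ½kx²
x = v√(m/k) = 6.55 × √(221/6330) = 1.224 m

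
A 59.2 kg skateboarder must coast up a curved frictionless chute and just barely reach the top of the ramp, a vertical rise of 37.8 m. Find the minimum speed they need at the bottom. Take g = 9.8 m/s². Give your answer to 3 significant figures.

At the top they are momentarily at rest, so all KE converts to PE: ½mv² = mgh
v = √(2gh) = √(2 × 9.8 × 37.8) = 27.22 m/s

v = 27.2 m/s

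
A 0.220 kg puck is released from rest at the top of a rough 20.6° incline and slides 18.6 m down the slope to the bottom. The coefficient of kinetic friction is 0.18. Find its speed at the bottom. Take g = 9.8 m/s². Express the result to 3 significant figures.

Energy: mgh = ½mv² + W_f, with h = L sinθ and W_f = μ_k (mg cosθ) L
mgh = mgL sinθ = (0.220)(9.8)(18.6)sin20.6° = 14.109 J
W_f = μ_k mg cosθ · L = (0.18)(0.220)(9.8)cos20.6°·18.6 = 6.757 J
½mv² = 14.109 − 6.757 = 7.3527 J
v = √(2 × 7.3527/0.220) = 8.176 m/s

v = 8.18 m/s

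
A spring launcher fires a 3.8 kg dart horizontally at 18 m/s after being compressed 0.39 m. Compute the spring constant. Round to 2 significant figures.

Spring PE at full compression equals KE at release: ½kx² = ½mv²
k = mv²/x² = (3.8)(18)²/(0.39)² = 8095 N/m

k = 8100 N/m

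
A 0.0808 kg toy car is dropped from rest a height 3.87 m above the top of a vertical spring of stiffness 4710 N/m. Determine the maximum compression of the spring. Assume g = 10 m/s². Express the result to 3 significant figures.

Let x be the compression. The total drop is H + x, and the car is instantaneously at rest at max compression, so energy conservation gives:
mg(H + x) = ½kx²
½(4710)x² − (0.0808)(10)x − (0.0808)(10)(3.87) = 0
2355x² − 0.8080x − 3.127 = 0
x = [0.8080 + √(0.6529 + 29456)]/(2 × 2355) = 0.03661 m

x = 0.0366 m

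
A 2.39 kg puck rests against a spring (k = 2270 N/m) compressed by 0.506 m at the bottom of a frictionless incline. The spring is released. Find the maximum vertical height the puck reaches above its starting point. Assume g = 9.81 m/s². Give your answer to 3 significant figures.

h = 12.4 m

All spring PE becomes gravitational PE at the highest point: ½kx² = mgh
h = kx²/(2mg) = (2270)(0.506)²/(2 × 2.39 × 9.81) = 12.39 m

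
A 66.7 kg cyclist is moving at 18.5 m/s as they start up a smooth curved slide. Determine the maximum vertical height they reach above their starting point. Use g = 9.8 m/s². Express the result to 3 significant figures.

By energy conservation, ½mv² = mgh
h = v²/(2g) = 18.5²/(2 × 9.8) = 17.46 m

h = 17.5 m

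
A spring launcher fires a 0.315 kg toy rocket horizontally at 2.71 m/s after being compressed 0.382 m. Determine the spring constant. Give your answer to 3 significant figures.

k = 15.9 N/m

½kx² = ½mv²
k = mv²/x² = (0.315)(2.71)²/(0.382)² = 15.85 N/m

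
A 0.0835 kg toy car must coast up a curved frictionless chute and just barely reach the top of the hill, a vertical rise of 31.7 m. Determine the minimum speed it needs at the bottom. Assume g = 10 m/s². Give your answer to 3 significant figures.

v = 25.2 m/s

At the top it is momentarily at rest, so all KE converts to PE: ½mv² = mgh
v = √(2gh) = √(2 × 10 × 31.7) = 25.18 m/s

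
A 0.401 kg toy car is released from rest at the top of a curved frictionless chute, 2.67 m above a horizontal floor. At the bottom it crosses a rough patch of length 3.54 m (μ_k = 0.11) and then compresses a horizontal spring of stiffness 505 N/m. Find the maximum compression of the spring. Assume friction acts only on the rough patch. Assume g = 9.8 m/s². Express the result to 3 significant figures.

Initial energy: E₁ = mgh = (0.401)(9.8)(2.67) = 10.493 J
Friction removes W_f = μ_k mg d = (0.11)(0.401)(9.8)(3.54) = 1.530 J
Energy reaching the spring: E = 10.493 − 1.530 = 8.9623 J
At max compression ½kx² = E ⇒ x = √(2E/k) = √(2 × 8.9623/505) = 0.1884 m

x = 0.188 m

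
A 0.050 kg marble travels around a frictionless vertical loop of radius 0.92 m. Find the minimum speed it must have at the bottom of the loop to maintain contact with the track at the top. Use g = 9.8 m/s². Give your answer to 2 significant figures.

v = 6.7 m/s

At the top: mg = mv_top²/r ⇒ v_top² = gr = 9.016 m²/s²
Energy from bottom to top (height 2r): ½mv_bot² = ½mv_top² + mg(2r)
v_bot² = gr + 4gr = 5gr = 45.08
v_bot = √(5gr) = 6.714 m/s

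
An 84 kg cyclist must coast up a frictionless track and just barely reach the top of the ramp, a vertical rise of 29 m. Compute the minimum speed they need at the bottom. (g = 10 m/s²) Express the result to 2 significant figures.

At the top they are momentarily at rest, so all KE converts to PE: ½mv² = mgh
v = √(2gh) = √(2 × 10 × 29) = 24.08 m/s

v = 24 m/s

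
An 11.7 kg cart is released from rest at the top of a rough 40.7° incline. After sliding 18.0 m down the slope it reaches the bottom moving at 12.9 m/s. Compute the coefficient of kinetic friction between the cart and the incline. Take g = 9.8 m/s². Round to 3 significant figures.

μ_k = 0.238

mgh = ½mv² + μ_k (mg cosθ) L, with h = L sinθ
mgL sinθ = 1345.9 J; ½mv² = 973.50 J
W_f = 1345.9 − 973.50 = 372.4 J
μ_k = W_f/(mg cosθ · L) = 372.4/(86.93 × 18.0) = 0.2380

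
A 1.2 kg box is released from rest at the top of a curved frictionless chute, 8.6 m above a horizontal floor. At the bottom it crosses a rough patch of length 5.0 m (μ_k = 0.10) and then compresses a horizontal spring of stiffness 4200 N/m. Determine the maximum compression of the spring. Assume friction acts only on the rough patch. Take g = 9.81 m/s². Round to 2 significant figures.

x = 0.21 m

Initial energy: E₁ = mgh = (1.2)(9.81)(8.6) = 101.24 J
Friction removes W_f = μ_k mg d = (0.10)(1.2)(9.81)(5.0) = 5.886 J
Energy reaching the spring: E = 101.24 − 5.886 = 95.353 J
At max compression ½kx² = E ⇒ x = √(2E/k) = √(2 × 95.353/4200) = 0.2131 m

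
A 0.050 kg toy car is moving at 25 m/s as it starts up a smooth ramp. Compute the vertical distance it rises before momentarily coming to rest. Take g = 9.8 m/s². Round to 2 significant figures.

By energy conservation, ½mv² = mgh
h = v²/(2g) = 25²/(2 × 9.8) = 31.89 m

h = 32 m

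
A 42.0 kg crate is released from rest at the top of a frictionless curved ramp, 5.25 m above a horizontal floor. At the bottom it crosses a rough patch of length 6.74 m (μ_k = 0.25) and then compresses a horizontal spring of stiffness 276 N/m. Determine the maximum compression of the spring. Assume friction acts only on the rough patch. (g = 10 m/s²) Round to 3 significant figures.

Initial energy: E₁ = mgh = (42.0)(10)(5.25) = 2205.0 J
Friction removes W_f = μ_k mg d = (0.25)(42.0)(10)(6.74) = 707.7 J
Energy reaching the spring: E = 2205.0 − 707.7 = 1497.3 J
At max compression ½kx² = E ⇒ x = √(2E/k) = √(2 × 1497.3/276) = 3.294 m

x = 3.29 m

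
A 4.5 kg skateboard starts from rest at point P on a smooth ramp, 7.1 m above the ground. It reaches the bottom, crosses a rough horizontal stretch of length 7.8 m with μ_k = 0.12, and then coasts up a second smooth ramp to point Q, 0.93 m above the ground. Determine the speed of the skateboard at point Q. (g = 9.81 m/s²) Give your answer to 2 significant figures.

v = 10 m/s

Energy at P: mgh₁ = (4.5)(9.81)(7.1) = 313.43 J
Friction loss: W_f = μ_k mg d = 41.32 J
At Q: ½mv² + mgh₂ = mgh₁ − W_f
½mv² = 313.43 − 41.32 − 41.055 = 231.05 J
v = √(2 × 231.05/4.5) = 10.13 m/s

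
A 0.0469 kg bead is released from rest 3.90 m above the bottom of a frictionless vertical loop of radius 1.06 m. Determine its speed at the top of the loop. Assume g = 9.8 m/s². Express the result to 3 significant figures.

Energy conservation: mgh = ½mv_top² + mg(2r)
v_top² = 2g(h − 2r) = 2(9.8)(3.90 − 2.120) = 34.89
v_top = 5.907 m/s

v = 5.91 m/s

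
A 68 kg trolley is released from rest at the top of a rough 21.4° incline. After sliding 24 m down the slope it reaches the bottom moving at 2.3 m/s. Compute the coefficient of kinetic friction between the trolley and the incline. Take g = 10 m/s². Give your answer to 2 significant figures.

μ_k = 0.38

The energy dissipated by friction is the PE lost minus the KE gained:
mgL sinθ = 5954.8 J; ½mv² = 179.86 J
W_f = 5954.8 − 179.86 = 5775 J
μ_k = W_f/(mg cosθ · L) = 5775/(633.1 × 24) = 0.3801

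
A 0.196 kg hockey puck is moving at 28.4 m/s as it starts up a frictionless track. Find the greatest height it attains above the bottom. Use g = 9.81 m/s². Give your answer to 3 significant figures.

h = 41.1 m

By energy conservation, ½mv² = mgh
h = v²/(2g) = 28.4²/(2 × 9.81) = 41.11 m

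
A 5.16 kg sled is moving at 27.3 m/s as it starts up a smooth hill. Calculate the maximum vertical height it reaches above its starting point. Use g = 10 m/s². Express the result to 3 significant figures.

h = 37.3 m

Setting KE at the bottom equal to PE gained: ½mv² = mgh
h = v²/(2g) = 27.3²/(2 × 10) = 37.26 m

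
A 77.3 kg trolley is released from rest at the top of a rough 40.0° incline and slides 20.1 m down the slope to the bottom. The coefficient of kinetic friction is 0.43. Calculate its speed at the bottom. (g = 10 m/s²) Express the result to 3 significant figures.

v = 11.2 m/s

Energy: mgh = ½mv² + W_f, with h = L sinθ and W_f = μ_k (mg cosθ) L
mgh = mgL sinθ = (77.3)(10)(20.1)sin40.0° = 9987.2 J
W_f = μ_k mg cosθ · L = (0.43)(77.3)(10)cos40.0°·20.1 = 5118 J
½mv² = 9987.2 − 5118 = 4869.2 J
v = √(2 × 4869.2/77.3) = 11.22 m/s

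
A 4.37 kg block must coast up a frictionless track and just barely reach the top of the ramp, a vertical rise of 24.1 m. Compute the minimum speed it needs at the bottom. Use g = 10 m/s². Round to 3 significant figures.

At the top it is momentarily at rest, so all KE converts to PE: ½mv² = mgh
v = √(2gh) = √(2 × 10 × 24.1) = 21.95 m/s

v = 22.0 m/s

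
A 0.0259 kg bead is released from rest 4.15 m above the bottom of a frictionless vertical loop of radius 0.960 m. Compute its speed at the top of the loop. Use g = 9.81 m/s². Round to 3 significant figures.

v = 6.61 m/s

Energy conservation: mgh = ½mv_top² + mg(2r)
v_top² = 2g(h − 2r) = 2(9.81)(4.15 − 1.920) = 43.75
v_top = 6.615 m/s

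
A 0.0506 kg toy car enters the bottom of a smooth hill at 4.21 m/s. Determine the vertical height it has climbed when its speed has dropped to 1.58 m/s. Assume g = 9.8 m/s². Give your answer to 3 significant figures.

Conservation of energy: ½mv₁² = ½mv₂² + mgh
h = (v₁² − v₂²)/(2g) = (4.21² − 1.58²)/(2 × 9.8) = 0.7769 m

h = 0.777 m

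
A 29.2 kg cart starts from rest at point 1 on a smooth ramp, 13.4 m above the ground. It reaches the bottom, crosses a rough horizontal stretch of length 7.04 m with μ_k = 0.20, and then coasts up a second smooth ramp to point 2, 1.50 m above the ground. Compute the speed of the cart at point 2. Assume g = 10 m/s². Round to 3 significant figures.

Energy at 1: mgh₁ = (29.2)(10)(13.4) = 3912.8 J
Friction loss: W_f = μ_k mg d = 411.1 J
At 2: ½mv² + mgh₂ = mgh₁ − W_f
½mv² = 3912.8 − 411.1 − 438.00 = 3063.7 J
v = √(2 × 3063.7/29.2) = 14.49 m/s

v = 14.5 m/s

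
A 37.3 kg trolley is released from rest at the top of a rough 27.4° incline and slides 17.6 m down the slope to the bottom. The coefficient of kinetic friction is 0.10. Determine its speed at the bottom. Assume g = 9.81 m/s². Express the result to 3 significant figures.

v = 11.3 m/s

Energy: mgh = ½mv² + W_f, with h = L sinθ and W_f = μ_k (mg cosθ) L
mgh = mgL sinθ = (37.3)(9.81)(17.6)sin27.4° = 2963.7 J
W_f = μ_k mg cosθ · L = (0.10)(37.3)(9.81)cos27.4°·17.6 = 571.8 J
½mv² = 2963.7 − 571.8 = 2392.0 J
v = √(2 × 2392.0/37.3) = 11.32 m/s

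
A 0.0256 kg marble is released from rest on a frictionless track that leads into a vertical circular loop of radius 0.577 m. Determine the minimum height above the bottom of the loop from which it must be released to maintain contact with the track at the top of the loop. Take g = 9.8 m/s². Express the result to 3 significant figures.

h = 1.44 m

At the top, for minimum speed gravity alone supplies the centripetal force: mg = mv_top²/r ⇒ v_top² = gr = 5.655 m²/s²
Energy conservation from release height h to the top (height 2r): mgh = ½mv_top² + mg(2r)
h = v_top²/(2g) + 2r = r/2 + 2r = 5r/2 = 1.442 m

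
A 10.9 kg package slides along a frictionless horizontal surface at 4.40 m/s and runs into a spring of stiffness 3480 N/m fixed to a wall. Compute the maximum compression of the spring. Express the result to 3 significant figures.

x = 0.246 m

At max compression the package is momentarily at rest: ½mv² = ½kx²
x = v√(m/k) = 4.40 × √(10.9/3480) = 0.2463 m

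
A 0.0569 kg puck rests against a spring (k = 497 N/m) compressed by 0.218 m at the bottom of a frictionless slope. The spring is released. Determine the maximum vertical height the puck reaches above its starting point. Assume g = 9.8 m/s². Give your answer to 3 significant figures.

All spring PE becomes gravitational PE at the highest point: ½kx² = mgh
h = kx²/(2mg) = (497)(0.218)²/(2 × 0.0569 × 9.8) = 21.18 m

h = 21.2 m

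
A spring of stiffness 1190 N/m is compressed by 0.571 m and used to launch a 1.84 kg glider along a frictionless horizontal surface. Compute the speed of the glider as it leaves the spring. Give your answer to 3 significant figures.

v = 14.5 m/s

Conservation of energy: ½kx² = ½mv²
v = x√(k/m) = 0.571 × √(1190/1.84) = 14.52 m/s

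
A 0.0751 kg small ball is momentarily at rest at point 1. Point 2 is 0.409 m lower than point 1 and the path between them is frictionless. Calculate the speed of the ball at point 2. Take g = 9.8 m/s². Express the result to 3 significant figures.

Equating total energy at the two states: mgh = ½mv²
The mass cancels from both sides.
v = √(2gh) = √(2 × 9.8 × 0.409) = √8.0164 = 2.831 m/s

v = 2.83 m/s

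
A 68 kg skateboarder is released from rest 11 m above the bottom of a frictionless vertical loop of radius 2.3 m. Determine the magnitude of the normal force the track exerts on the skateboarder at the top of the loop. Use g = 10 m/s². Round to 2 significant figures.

N = 3100 N

Energy from release to top (height 2r): mgh = ½mv_top² + mg(2r)
v_top² = 2g(h − 2r) = 2(10)(11 − 4.600) = 128.00 m²/s²
At the top, both N and weight point toward the centre: N + mg = mv_top²/r
N = m(v_top²/r − g) = 68(128.00/2.3 − 10) = 3104 N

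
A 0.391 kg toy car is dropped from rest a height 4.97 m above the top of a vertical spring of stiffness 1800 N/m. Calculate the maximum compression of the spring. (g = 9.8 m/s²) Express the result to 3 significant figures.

Measuring PE from the top of the relaxed spring, at max compression the car has dropped H + x with zero KE, so:
mg(H + x) = ½kx²
½(1800)x² − (0.391)(9.8)x − (0.391)(9.8)(4.97) = 0
900.0x² − 3.832x − 19.04 = 0
x = [3.832 + √(14.68 + 68559)]/(2 × 900.0) = 0.1476 m

x = 0.148 m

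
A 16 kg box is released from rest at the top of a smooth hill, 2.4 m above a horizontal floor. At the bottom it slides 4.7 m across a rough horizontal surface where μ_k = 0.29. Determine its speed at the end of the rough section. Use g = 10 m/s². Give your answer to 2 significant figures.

Energy at the top = energy at the end + work done against friction:
mgh = ½mv² + μ_k m g d
W_f = μ_k mg d = (0.29)(16)(10)(4.7) = 218.1 J
½mv² = mgh − W_f = 384.00 − 218.1 = 165.92 J
v = √(2 × 165.92/16) = 4.554 m/s

v = 4.6 m/s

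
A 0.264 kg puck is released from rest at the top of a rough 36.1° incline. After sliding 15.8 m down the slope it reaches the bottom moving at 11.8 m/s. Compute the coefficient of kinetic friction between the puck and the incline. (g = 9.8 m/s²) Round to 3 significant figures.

μ_k = 0.173

mgh = ½mv² + μ_k (mg cosθ) L, with h = L sinθ
mgL sinθ = 24.085 J; ½mv² = 18.380 J
W_f = 24.085 − 18.380 = 5.705 J
μ_k = W_f/(mg cosθ · L) = 5.705/(2.090 × 15.8) = 0.1727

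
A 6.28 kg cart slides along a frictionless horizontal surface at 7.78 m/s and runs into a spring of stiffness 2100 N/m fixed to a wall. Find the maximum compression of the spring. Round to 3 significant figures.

x = 0.425 m

At max compression the cart is momentarily at rest: ½mv² = ½kx²
x = v√(m/k) = 7.78 × √(6.28/2100) = 0.4255 m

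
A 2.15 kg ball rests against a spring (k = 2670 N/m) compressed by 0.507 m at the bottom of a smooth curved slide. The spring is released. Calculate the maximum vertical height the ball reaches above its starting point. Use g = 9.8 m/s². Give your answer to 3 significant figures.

At maximum height the ball is at rest, so ½kx² = mgh
h = kx²/(2mg) = (2670)(0.507)²/(2 × 2.15 × 9.8) = 16.29 m

h = 16.3 m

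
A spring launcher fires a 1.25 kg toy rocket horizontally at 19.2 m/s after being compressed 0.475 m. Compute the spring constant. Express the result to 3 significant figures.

k = 2040 N/m

Energy stored in the spring equals the launch KE: ½kx² = ½mv²
k = mv²/x² = (1.25)(19.2)²/(0.475)² = 2042 N/m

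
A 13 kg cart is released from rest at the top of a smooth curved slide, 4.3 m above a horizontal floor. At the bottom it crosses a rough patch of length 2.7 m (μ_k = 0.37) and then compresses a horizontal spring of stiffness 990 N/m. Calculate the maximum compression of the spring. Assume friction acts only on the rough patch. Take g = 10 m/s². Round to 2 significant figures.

x = 0.93 m

Initial energy: E₁ = mgh = (13)(10)(4.3) = 559.00 J
Friction removes W_f = μ_k mg d = (0.37)(13)(10)(2.7) = 129.9 J
Energy reaching the spring: E = 559.00 − 129.9 = 429.13 J
At max compression ½kx² = E ⇒ x = √(2E/k) = √(2 × 429.13/990) = 0.9311 m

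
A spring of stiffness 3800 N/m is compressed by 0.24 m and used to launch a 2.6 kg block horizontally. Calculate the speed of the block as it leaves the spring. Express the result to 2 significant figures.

v = 9.2 m/s

The block leaves the spring when the spring is at natural length, so ½kx² = ½mv²
v = x√(k/m) = 0.24 × √(3800/2.6) = 9.175 m/s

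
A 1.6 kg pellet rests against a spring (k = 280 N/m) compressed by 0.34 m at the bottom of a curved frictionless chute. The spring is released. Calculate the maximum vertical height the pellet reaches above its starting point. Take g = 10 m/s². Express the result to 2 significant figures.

Energy conservation from release to the highest point: ½kx² = mgh
h = kx²/(2mg) = (280)(0.34)²/(2 × 1.6 × 10) = 1.012 m

h = 1.0 m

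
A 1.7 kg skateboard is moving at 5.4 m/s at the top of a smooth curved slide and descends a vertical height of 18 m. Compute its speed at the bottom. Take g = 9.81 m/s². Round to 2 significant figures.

v = 20 m/s

Equating total energy at the two states: ½mv₀² + mgh = ½mv²
The mass cancels from both sides.
v² = v₀² + 2gh = (5.4)² + 2(9.81)(18) = 382.32
v = √382.32 = 19.55 m/s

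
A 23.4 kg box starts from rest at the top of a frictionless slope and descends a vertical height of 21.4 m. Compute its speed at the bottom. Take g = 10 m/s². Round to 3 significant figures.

Equating total energy at the two states: mgh = ½mv²
The mass cancels from both sides.
v = √(2gh) = √(2 × 10 × 21.4) = √428.00 = 20.69 m/s

v = 20.7 m/s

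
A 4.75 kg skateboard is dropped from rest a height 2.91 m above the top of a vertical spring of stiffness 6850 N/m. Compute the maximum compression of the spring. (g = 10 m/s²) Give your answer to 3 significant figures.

x = 0.208 m

Let x be the compression. The total drop is H + x, and the skateboard is instantaneously at rest at max compression, so energy conservation gives:
mg(H + x) = ½kx²
½(6850)x² − (4.75)(10)x − (4.75)(10)(2.91) = 0
3425x² − 47.50x − 138.2 = 0
x = [47.50 + √(2256 + 1.8937e+06)]/(2 × 3425) = 0.2079 m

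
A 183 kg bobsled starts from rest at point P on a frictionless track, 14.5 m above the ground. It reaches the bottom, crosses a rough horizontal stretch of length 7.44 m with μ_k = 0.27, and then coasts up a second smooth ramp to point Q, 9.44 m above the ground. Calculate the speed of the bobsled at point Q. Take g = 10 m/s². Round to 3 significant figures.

Energy at P: mgh₁ = (183)(10)(14.5) = 26535 J
Friction loss: W_f = μ_k mg d = 3676 J
At Q: ½mv² + mgh₂ = mgh₁ − W_f
½mv² = 26535 − 3676 − 17275 = 5583.7 J
v = √(2 × 5583.7/183) = 7.812 m/s

v = 7.81 m/s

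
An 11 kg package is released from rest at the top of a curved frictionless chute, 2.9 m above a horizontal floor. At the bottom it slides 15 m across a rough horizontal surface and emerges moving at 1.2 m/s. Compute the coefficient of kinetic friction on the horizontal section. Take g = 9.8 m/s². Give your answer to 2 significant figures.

μ_k = 0.19

Energy bookkeeping (friction removes W_f = μ_k N d):
mgh = ½mv² + μ_k m g d
mgh = 312.62 J; ½mv² = 7.9200 J
W_f = 312.62 − 7.9200 = 304.7 J
μ_k = W_f/(mg·d) = 304.7/(107.8 × 15) = 0.1884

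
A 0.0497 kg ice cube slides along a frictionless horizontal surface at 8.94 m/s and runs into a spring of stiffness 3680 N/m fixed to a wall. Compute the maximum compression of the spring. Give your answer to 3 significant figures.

Conservation of energy between contact and max compression: ½mv² = ½kx²
x = v√(m/k) = 8.94 × √(0.0497/3680) = 0.03285 m

x = 0.0329 m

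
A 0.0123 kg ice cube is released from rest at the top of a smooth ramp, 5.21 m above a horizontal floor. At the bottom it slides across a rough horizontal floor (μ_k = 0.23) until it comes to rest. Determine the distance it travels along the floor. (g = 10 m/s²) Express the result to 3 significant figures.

d = 22.7 m

Energy at the top = energy at the end + work done against friction:
At rest all PE has been dissipated by friction: mgh = μ_k m g d
d = h/μ_k = 5.21/0.23 = 22.65 m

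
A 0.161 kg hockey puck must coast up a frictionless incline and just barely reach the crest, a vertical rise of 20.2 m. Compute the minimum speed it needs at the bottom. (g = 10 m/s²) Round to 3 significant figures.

v = 20.1 m/s

At the top it is momentarily at rest, so all KE converts to PE: ½mv² = mgh
v = √(2gh) = √(2 × 10 × 20.2) = 20.10 m/s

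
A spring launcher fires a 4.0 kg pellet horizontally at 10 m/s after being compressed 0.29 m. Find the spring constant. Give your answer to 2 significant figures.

½kx² = ½mv²
k = mv²/x² = (4.0)(10)²/(0.29)² = 4756 N/m

k = 4800 N/m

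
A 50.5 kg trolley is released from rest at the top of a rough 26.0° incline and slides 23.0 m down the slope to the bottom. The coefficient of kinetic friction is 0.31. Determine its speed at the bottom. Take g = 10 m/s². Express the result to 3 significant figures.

v = 8.57 m/s

Work–energy: mg(L sinθ) − μ_k(mg cosθ)L = ½mv²
mgh = mgL sinθ = (50.5)(10)(23.0)sin26.0° = 5091.7 J
W_f = μ_k mg cosθ · L = (0.31)(50.5)(10)cos26.0°·23.0 = 3236 J
½mv² = 5091.7 − 3236 = 1855.4 J
v = √(2 × 1855.4/50.5) = 8.572 m/s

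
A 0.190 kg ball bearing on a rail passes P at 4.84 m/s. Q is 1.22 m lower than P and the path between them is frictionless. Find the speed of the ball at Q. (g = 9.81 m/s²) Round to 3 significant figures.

v = 6.88 m/s

By conservation of mechanical energy, ½mv₀² + mgh = ½mv²
The mass cancels from both sides.
v² = v₀² + 2gh = (4.84)² + 2(9.81)(1.22) = 47.362
v = √47.362 = 6.882 m/s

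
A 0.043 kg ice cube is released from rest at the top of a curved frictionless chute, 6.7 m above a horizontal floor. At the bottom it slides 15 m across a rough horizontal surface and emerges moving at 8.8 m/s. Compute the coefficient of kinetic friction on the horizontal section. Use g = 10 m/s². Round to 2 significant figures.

Applying the work–energy principle:
mgh = ½mv² + μ_k m g d
mgh = 2.8810 J; ½mv² = 1.6650 J
W_f = 2.8810 − 1.6650 = 1.216 J
μ_k = W_f/(mg·d) = 1.216/(0.4300 × 15) = 0.1885

μ_k = 0.19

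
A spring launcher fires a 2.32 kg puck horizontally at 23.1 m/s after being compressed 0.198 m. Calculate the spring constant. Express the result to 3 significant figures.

k = 31600 N/m

½kx² = ½mv²
k = mv²/x² = (2.32)(23.1)²/(0.198)² = 31578 N/m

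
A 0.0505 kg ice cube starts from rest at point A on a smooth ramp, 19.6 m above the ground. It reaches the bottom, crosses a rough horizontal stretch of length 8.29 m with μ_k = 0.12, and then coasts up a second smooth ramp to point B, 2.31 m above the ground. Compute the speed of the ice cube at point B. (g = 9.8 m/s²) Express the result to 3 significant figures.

Energy at A: mgh₁ = (0.0505)(9.8)(19.6) = 9.7000 J
Friction loss: W_f = μ_k mg d = 0.4923 J
At B: ½mv² + mgh₂ = mgh₁ − W_f
½mv² = 9.7000 − 0.4923 − 1.1432 = 8.0645 J
v = √(2 × 8.0645/0.0505) = 17.87 m/s

v = 17.9 m/s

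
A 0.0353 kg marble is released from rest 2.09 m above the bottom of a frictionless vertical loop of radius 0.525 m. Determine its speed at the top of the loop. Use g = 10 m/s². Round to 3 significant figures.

Energy conservation: mgh = ½mv_top² + mg(2r)
v_top² = 2g(h − 2r) = 2(10)(2.09 − 1.050) = 20.80
v_top = 4.561 m/s

v = 4.56 m/s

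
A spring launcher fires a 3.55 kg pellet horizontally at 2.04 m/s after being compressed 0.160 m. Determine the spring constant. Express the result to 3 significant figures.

k = 577 N/m

Energy stored in the spring equals the launch KE: ½kx² = ½mv²
k = mv²/x² = (3.55)(2.04)²/(0.160)² = 577.1 N/m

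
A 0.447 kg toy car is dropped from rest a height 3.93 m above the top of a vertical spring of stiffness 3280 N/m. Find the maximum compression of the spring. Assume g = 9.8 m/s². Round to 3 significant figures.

x = 0.104 m

Take the reference level at the top of the uncompressed spring. At max compression the car has fallen H + x and is momentarily at rest:
mg(H + x) = ½kx²
½(3280)x² − (0.447)(9.8)x − (0.447)(9.8)(3.93) = 0
1640x² − 4.381x − 17.22 = 0
x = [4.381 + √(19.19 + 112935)]/(2 × 1640) = 0.1038 m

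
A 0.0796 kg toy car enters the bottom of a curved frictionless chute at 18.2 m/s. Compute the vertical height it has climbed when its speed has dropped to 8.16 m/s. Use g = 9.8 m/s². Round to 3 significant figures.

h = 13.5 m

Energy balance between the two points: ½mv₁² = ½mv₂² + mgh
h = (v₁² − v₂²)/(2g) = (18.2² − 8.16²)/(2 × 9.8) = 13.50 m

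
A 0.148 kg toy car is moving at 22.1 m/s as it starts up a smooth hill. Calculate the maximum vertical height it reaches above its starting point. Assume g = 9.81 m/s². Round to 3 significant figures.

h = 24.9 m

By energy conservation, ½mv² = mgh
h = v²/(2g) = 22.1²/(2 × 9.81) = 24.89 m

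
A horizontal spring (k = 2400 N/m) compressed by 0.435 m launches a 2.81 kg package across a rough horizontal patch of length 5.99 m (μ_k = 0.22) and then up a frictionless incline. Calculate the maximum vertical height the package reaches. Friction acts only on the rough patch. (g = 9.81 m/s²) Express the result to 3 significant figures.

h = 6.92 m

Spring energy: E₀ = ½kx² = ½(2400)(0.435)² = 227.07 J
Friction: W_f = μ_k mg d = (0.22)(2.81)(9.81)(5.99) = 36.33 J
Energy at base of ramp: E = 227.07 − 36.33 = 190.74 J
At max height all remaining energy is PE: mgh = E ⇒ h = E/(mg) = 190.74/(2.81 × 9.81) = 6.919 m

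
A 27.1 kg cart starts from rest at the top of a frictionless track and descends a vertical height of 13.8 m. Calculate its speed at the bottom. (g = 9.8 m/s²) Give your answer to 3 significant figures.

By conservation of mechanical energy, mgh = ½mv²
v = √(2gh) = √(2 × 9.8 × 13.8) = √270.48 = 16.45 m/s

v = 16.4 m/s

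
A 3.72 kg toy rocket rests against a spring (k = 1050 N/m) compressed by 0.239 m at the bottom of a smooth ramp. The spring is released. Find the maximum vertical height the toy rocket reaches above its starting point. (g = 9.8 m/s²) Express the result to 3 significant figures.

h = 0.823 m

All spring PE becomes gravitational PE at the highest point: ½kx² = mgh
h = kx²/(2mg) = (1050)(0.239)²/(2 × 3.72 × 9.8) = 0.8226 m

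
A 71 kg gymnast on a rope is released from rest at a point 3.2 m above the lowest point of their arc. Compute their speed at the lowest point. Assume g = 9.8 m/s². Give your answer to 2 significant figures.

By conservation of mechanical energy, mgh = ½mv²
v = √(2gh) = √(2 × 9.8 × 3.2) = √62.720 = 7.920 m/s

v = 7.9 m/s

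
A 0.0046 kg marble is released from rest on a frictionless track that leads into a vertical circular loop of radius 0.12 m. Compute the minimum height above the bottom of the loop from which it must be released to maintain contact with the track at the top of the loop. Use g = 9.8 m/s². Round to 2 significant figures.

h = 0.30 m

At the top, for minimum speed gravity alone supplies the centripetal force: mg = mv_top²/r ⇒ v_top² = gr = 1.176 m²/s²
Energy conservation from release height h to the top (height 2r): mgh = ½mv_top² + mg(2r)
h = v_top²/(2g) + 2r = r/2 + 2r = 5r/2 = 0.3000 m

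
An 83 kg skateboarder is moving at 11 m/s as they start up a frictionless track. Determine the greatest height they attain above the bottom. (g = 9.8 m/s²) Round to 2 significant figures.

By energy conservation, ½mv² = mgh
h = v²/(2g) = 11²/(2 × 9.8) = 6.173 m

h = 6.2 m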